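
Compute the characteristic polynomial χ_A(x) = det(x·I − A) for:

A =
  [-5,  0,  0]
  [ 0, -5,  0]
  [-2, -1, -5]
x^3 + 15*x^2 + 75*x + 125

Expanding det(x·I − A) (e.g. by cofactor expansion or by noting that A is similar to its Jordan form J, which has the same characteristic polynomial as A) gives
  χ_A(x) = x^3 + 15*x^2 + 75*x + 125
which factors as (x + 5)^3. The eigenvalues (with algebraic multiplicities) are λ = -5 with multiplicity 3.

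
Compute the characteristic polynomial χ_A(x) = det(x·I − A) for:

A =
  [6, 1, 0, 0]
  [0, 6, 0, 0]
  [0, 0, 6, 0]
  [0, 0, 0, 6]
x^4 - 24*x^3 + 216*x^2 - 864*x + 1296

Expanding det(x·I − A) (e.g. by cofactor expansion or by noting that A is similar to its Jordan form J, which has the same characteristic polynomial as A) gives
  χ_A(x) = x^4 - 24*x^3 + 216*x^2 - 864*x + 1296
which factors as (x - 6)^4. The eigenvalues (with algebraic multiplicities) are λ = 6 with multiplicity 4.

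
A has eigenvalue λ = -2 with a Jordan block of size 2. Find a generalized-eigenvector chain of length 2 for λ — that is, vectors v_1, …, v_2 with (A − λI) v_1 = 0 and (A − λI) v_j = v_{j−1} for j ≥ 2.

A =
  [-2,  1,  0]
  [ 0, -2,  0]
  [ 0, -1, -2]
A Jordan chain for λ = -2 of length 2:
v_1 = (1, 0, -1)ᵀ
v_2 = (0, 1, 0)ᵀ

Let N = A − (-2)·I. We want v_2 with N^2 v_2 = 0 but N^1 v_2 ≠ 0; then v_{j-1} := N · v_j for j = 2, …, 2.

Pick v_2 = (0, 1, 0)ᵀ.
Then v_1 = N · v_2 = (1, 0, -1)ᵀ.

Sanity check: (A − (-2)·I) v_1 = (0, 0, 0)ᵀ = 0. ✓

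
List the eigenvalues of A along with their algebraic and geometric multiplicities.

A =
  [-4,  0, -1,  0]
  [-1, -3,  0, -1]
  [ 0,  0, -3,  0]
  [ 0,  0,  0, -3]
λ = -4: alg = 1, geom = 1; λ = -3: alg = 3, geom = 2

Step 1 — factor the characteristic polynomial to read off the algebraic multiplicities:
  χ_A(x) = (x + 3)^3*(x + 4)

Step 2 — compute geometric multiplicities via the rank-nullity identity g(λ) = n − rank(A − λI):
  rank(A − (-4)·I) = 3, so dim ker(A − (-4)·I) = n − 3 = 1
  rank(A − (-3)·I) = 2, so dim ker(A − (-3)·I) = n − 2 = 2

Summary:
  λ = -4: algebraic multiplicity = 1, geometric multiplicity = 1
  λ = -3: algebraic multiplicity = 3, geometric multiplicity = 2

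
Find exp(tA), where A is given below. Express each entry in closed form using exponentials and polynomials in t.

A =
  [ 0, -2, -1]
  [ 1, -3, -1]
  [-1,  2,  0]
e^{tA} =
  [t*exp(-t) + exp(-t), -2*t*exp(-t), -t*exp(-t)]
  [t*exp(-t), -2*t*exp(-t) + exp(-t), -t*exp(-t)]
  [-t*exp(-t), 2*t*exp(-t), t*exp(-t) + exp(-t)]

Strategy: write A = P · J · P⁻¹ where J is a Jordan canonical form, so e^{tA} = P · e^{tJ} · P⁻¹, and e^{tJ} can be computed block-by-block.

A has Jordan form
J =
  [-1,  1,  0]
  [ 0, -1,  0]
  [ 0,  0, -1]
(up to reordering of blocks).

Per-block formulas:
  For a 1×1 block at λ = -1: exp(t · [-1]) = [e^(-1t)].
  For a 2×2 Jordan block J_2(-1): exp(t · J_2(-1)) = e^(-1t)·(I + t·N), where N is the 2×2 nilpotent shift.

After assembling e^{tJ} and conjugating by P, we get:

e^{tA} =
  [t*exp(-t) + exp(-t), -2*t*exp(-t), -t*exp(-t)]
  [t*exp(-t), -2*t*exp(-t) + exp(-t), -t*exp(-t)]
  [-t*exp(-t), 2*t*exp(-t), t*exp(-t) + exp(-t)]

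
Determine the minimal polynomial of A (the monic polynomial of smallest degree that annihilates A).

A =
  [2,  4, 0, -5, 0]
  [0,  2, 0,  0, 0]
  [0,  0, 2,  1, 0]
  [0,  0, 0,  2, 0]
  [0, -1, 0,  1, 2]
x^2 - 4*x + 4

The characteristic polynomial is χ_A(x) = (x - 2)^5, so the eigenvalues are known. The minimal polynomial is
  m_A(x) = Π_λ (x − λ)^{k_λ}
where k_λ is the size of the *largest* Jordan block for λ (equivalently, the smallest k with (A − λI)^k v = 0 for every generalised eigenvector v of λ).

  λ = 2: largest Jordan block has size 2, contributing (x − 2)^2

So m_A(x) = (x - 2)^2 = x^2 - 4*x + 4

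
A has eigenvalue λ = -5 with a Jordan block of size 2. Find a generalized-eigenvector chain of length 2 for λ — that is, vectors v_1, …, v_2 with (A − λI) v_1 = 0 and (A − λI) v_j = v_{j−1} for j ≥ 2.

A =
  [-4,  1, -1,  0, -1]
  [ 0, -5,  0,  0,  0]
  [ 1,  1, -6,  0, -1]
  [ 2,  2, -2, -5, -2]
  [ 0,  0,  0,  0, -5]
A Jordan chain for λ = -5 of length 2:
v_1 = (1, 0, 1, 2, 0)ᵀ
v_2 = (1, 0, 0, 0, 0)ᵀ

Let N = A − (-5)·I. We want v_2 with N^2 v_2 = 0 but N^1 v_2 ≠ 0; then v_{j-1} := N · v_j for j = 2, …, 2.

Pick v_2 = (1, 0, 0, 0, 0)ᵀ.
Then v_1 = N · v_2 = (1, 0, 1, 2, 0)ᵀ.

Sanity check: (A − (-5)·I) v_1 = (0, 0, 0, 0, 0)ᵀ = 0. ✓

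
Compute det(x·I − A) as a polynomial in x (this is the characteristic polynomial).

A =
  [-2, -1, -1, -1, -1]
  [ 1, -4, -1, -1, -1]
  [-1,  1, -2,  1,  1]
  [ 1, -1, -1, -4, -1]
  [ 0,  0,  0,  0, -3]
x^5 + 15*x^4 + 90*x^3 + 270*x^2 + 405*x + 243

Expanding det(x·I − A) (e.g. by cofactor expansion or by noting that A is similar to its Jordan form J, which has the same characteristic polynomial as A) gives
  χ_A(x) = x^5 + 15*x^4 + 90*x^3 + 270*x^2 + 405*x + 243
which factors as (x + 3)^5. The eigenvalues (with algebraic multiplicities) are λ = -3 with multiplicity 5.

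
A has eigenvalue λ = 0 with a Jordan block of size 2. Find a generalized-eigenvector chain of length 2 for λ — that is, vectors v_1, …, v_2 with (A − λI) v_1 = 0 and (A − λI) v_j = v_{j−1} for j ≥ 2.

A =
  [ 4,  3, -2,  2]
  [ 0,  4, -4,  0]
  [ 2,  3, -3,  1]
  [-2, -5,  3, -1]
A Jordan chain for λ = 0 of length 2:
v_1 = (1, 0, 0, -2)ᵀ
v_2 = (0, 1, 1, 0)ᵀ

Let N = A − (0)·I. We want v_2 with N^2 v_2 = 0 but N^1 v_2 ≠ 0; then v_{j-1} := N · v_j for j = 2, …, 2.

Pick v_2 = (0, 1, 1, 0)ᵀ.
Then v_1 = N · v_2 = (1, 0, 0, -2)ᵀ.

Sanity check: (A − (0)·I) v_1 = (0, 0, 0, 0)ᵀ = 0. ✓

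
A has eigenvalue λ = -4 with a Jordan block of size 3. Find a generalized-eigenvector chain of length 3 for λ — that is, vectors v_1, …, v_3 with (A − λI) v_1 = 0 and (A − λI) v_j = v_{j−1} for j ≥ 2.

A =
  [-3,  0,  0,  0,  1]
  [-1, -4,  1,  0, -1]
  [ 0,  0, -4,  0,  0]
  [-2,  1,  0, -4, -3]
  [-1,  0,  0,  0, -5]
A Jordan chain for λ = -4 of length 3:
v_1 = (0, 0, 0, 1, 0)ᵀ
v_2 = (0, 1, 0, 0, 0)ᵀ
v_3 = (0, 0, 1, 0, 0)ᵀ

Let N = A − (-4)·I. We want v_3 with N^3 v_3 = 0 but N^2 v_3 ≠ 0; then v_{j-1} := N · v_j for j = 3, …, 2.

Pick v_3 = (0, 0, 1, 0, 0)ᵀ.
Then v_2 = N · v_3 = (0, 1, 0, 0, 0)ᵀ.
Then v_1 = N · v_2 = (0, 0, 0, 1, 0)ᵀ.

Sanity check: (A − (-4)·I) v_1 = (0, 0, 0, 0, 0)ᵀ = 0. ✓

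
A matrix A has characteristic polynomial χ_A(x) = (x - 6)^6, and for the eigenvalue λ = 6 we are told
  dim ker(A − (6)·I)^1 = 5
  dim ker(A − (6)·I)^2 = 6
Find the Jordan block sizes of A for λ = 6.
Block sizes for λ = 6: [2, 1, 1, 1, 1]

From the dimensions of kernels of powers, the number of Jordan blocks of size at least j is d_j − d_{j−1} where d_j = dim ker(N^j) (with d_0 = 0). Computing the differences gives [5, 1].
The number of blocks of size exactly k is (#blocks of size ≥ k) − (#blocks of size ≥ k + 1), so the partition is: 4 block(s) of size 1, 1 block(s) of size 2.
In nonincreasing order the block sizes are [2, 1, 1, 1, 1].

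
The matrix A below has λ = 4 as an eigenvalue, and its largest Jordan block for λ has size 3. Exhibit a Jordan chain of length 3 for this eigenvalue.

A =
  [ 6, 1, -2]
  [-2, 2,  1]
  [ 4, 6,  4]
A Jordan chain for λ = 4 of length 3:
v_1 = (-6, 4, -4)ᵀ
v_2 = (2, -2, 4)ᵀ
v_3 = (1, 0, 0)ᵀ

Let N = A − (4)·I. We want v_3 with N^3 v_3 = 0 but N^2 v_3 ≠ 0; then v_{j-1} := N · v_j for j = 3, …, 2.

Pick v_3 = (1, 0, 0)ᵀ.
Then v_2 = N · v_3 = (2, -2, 4)ᵀ.
Then v_1 = N · v_2 = (-6, 4, -4)ᵀ.

Sanity check: (A − (4)·I) v_1 = (0, 0, 0)ᵀ = 0. ✓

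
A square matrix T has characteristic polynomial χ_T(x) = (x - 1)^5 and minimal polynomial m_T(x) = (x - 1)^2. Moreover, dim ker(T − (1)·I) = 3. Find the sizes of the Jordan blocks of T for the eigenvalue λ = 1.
Block sizes for λ = 1: [2, 2, 1]

Step 1 — from the characteristic polynomial, algebraic multiplicity of λ = 1 is 5. From dim ker(T − (1)·I) = 3, there are exactly 3 Jordan blocks for λ = 1.
Step 2 — from the minimal polynomial, the factor (x − 1)^2 tells us the largest block for λ = 1 has size 2.
Step 3 — with total size 5, 3 blocks, and largest block 2, the block sizes (in nonincreasing order) are [2, 2, 1].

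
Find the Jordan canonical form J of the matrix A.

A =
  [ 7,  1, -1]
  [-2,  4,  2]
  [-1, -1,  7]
J_2(6) ⊕ J_1(6)

The characteristic polynomial is
  det(x·I − A) = x^3 - 18*x^2 + 108*x - 216 = (x - 6)^3

Eigenvalues and multiplicities (the geometric multiplicity of λ is n − rank(A − λI), which equals the number of Jordan blocks for λ):
  λ = 6: algebraic multiplicity = 3, geometric multiplicity = 2

Determining the block sizes for each eigenvalue:
  λ = 6: 2 blocks summing to 3 forces exactly one block of size 2 and the rest size 1 → block sizes [2, 1]

Assembling the blocks gives a Jordan form
J =
  [6, 1, 0]
  [0, 6, 0]
  [0, 0, 6]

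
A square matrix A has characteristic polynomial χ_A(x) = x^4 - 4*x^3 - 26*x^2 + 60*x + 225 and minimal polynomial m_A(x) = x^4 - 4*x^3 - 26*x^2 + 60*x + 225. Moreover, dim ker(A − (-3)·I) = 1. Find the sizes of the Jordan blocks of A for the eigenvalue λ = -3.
Block sizes for λ = -3: [2]

Step 1 — from the characteristic polynomial, algebraic multiplicity of λ = -3 is 2. From dim ker(A − (-3)·I) = 1, there are exactly 1 Jordan blocks for λ = -3.
Step 2 — from the minimal polynomial, the factor (x + 3)^2 tells us the largest block for λ = -3 has size 2.
Step 3 — with total size 2, 1 blocks, and largest block 2, the block sizes (in nonincreasing order) are [2].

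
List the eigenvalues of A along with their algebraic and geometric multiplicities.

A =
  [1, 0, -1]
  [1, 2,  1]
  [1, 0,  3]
λ = 2: alg = 3, geom = 2

Step 1 — factor the characteristic polynomial to read off the algebraic multiplicities:
  χ_A(x) = (x - 2)^3

Step 2 — compute geometric multiplicities via the rank-nullity identity g(λ) = n − rank(A − λI):
  rank(A − (2)·I) = 1, so dim ker(A − (2)·I) = n − 1 = 2

Summary:
  λ = 2: algebraic multiplicity = 3, geometric multiplicity = 2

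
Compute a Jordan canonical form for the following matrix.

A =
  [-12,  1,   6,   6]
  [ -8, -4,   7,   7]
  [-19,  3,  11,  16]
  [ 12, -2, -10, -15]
J_3(-5) ⊕ J_1(-5)

The characteristic polynomial is
  det(x·I − A) = x^4 + 20*x^3 + 150*x^2 + 500*x + 625 = (x + 5)^4

Eigenvalues and multiplicities (the geometric multiplicity of λ is n − rank(A − λI), which equals the number of Jordan blocks for λ):
  λ = -5: algebraic multiplicity = 4, geometric multiplicity = 2

Determining the block sizes for each eigenvalue:
  λ = -5: with am = 4 and gm = 2, the partition is not yet determined (e.g. several partitions of 4 into 2 parts exist). Let N = A − (-5)·I. Computing rank(N^1) = 2, rank(N^2) = 1, rank(N^3) = 0; the number of blocks of size ≥ j is rank(N^{j−1}) − rank(N^j), giving [2, 1, 1]. So we have 1 block(s) of size 3, 1 block(s) of size 1 → block sizes [3, 1]

Assembling the blocks gives a Jordan form
J =
  [-5,  1,  0,  0]
  [ 0, -5,  1,  0]
  [ 0,  0, -5,  0]
  [ 0,  0,  0, -5]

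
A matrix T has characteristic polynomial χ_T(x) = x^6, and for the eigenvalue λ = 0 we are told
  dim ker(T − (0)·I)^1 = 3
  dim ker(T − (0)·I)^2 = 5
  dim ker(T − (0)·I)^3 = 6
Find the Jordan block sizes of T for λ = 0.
Block sizes for λ = 0: [3, 2, 1]

From the dimensions of kernels of powers, the number of Jordan blocks of size at least j is d_j − d_{j−1} where d_j = dim ker(N^j) (with d_0 = 0). Computing the differences gives [3, 2, 1].
The number of blocks of size exactly k is (#blocks of size ≥ k) − (#blocks of size ≥ k + 1), so the partition is: 1 block(s) of size 1, 1 block(s) of size 2, 1 block(s) of size 3.
In nonincreasing order the block sizes are [3, 2, 1].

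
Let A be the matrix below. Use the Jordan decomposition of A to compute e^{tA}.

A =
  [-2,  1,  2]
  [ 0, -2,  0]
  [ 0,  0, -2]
e^{tA} =
  [exp(-2*t), t*exp(-2*t), 2*t*exp(-2*t)]
  [0, exp(-2*t), 0]
  [0, 0, exp(-2*t)]

Strategy: write A = P · J · P⁻¹ where J is a Jordan canonical form, so e^{tA} = P · e^{tJ} · P⁻¹, and e^{tJ} can be computed block-by-block.

A has Jordan form
J =
  [-2,  1,  0]
  [ 0, -2,  0]
  [ 0,  0, -2]
(up to reordering of blocks).

Per-block formulas:
  For a 2×2 Jordan block J_2(-2): exp(t · J_2(-2)) = e^(-2t)·(I + t·N), where N is the 2×2 nilpotent shift.
  For a 1×1 block at λ = -2: exp(t · [-2]) = [e^(-2t)].

After assembling e^{tJ} and conjugating by P, we get:

e^{tA} =
  [exp(-2*t), t*exp(-2*t), 2*t*exp(-2*t)]
  [0, exp(-2*t), 0]
  [0, 0, exp(-2*t)]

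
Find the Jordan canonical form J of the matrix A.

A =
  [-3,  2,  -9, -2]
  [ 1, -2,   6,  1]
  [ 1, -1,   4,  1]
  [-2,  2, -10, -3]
J_3(-1) ⊕ J_1(-1)

The characteristic polynomial is
  det(x·I − A) = x^4 + 4*x^3 + 6*x^2 + 4*x + 1 = (x + 1)^4

Eigenvalues and multiplicities (the geometric multiplicity of λ is n − rank(A − λI), which equals the number of Jordan blocks for λ):
  λ = -1: algebraic multiplicity = 4, geometric multiplicity = 2

Determining the block sizes for each eigenvalue:
  λ = -1: with am = 4 and gm = 2, the partition is not yet determined (e.g. several partitions of 4 into 2 parts exist). Let N = A − (-1)·I. Computing rank(N^1) = 2, rank(N^2) = 1, rank(N^3) = 0; the number of blocks of size ≥ j is rank(N^{j−1}) − rank(N^j), giving [2, 1, 1]. So we have 1 block(s) of size 3, 1 block(s) of size 1 → block sizes [3, 1]

Assembling the blocks gives a Jordan form
J =
  [-1,  1,  0,  0]
  [ 0, -1,  1,  0]
  [ 0,  0, -1,  0]
  [ 0,  0,  0, -1]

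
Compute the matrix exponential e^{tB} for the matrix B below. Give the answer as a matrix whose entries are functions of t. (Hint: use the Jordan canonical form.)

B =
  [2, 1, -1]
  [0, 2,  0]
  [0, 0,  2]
e^{tB} =
  [exp(2*t), t*exp(2*t), -t*exp(2*t)]
  [0, exp(2*t), 0]
  [0, 0, exp(2*t)]

Strategy: write B = P · J · P⁻¹ where J is a Jordan canonical form, so e^{tB} = P · e^{tJ} · P⁻¹, and e^{tJ} can be computed block-by-block.

B has Jordan form
J =
  [2, 1, 0]
  [0, 2, 0]
  [0, 0, 2]
(up to reordering of blocks).

Per-block formulas:
  For a 1×1 block at λ = 2: exp(t · [2]) = [e^(2t)].
  For a 2×2 Jordan block J_2(2): exp(t · J_2(2)) = e^(2t)·(I + t·N), where N is the 2×2 nilpotent shift.

After assembling e^{tJ} and conjugating by P, we get:

e^{tB} =
  [exp(2*t), t*exp(2*t), -t*exp(2*t)]
  [0, exp(2*t), 0]
  [0, 0, exp(2*t)]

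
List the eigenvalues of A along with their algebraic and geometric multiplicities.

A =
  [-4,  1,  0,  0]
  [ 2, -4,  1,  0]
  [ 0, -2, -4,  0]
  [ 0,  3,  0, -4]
λ = -4: alg = 4, geom = 2

Step 1 — factor the characteristic polynomial to read off the algebraic multiplicities:
  χ_A(x) = (x + 4)^4

Step 2 — compute geometric multiplicities via the rank-nullity identity g(λ) = n − rank(A − λI):
  rank(A − (-4)·I) = 2, so dim ker(A − (-4)·I) = n − 2 = 2

Summary:
  λ = -4: algebraic multiplicity = 4, geometric multiplicity = 2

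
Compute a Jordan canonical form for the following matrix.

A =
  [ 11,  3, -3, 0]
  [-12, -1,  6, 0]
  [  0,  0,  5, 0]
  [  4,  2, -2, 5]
J_2(5) ⊕ J_1(5) ⊕ J_1(5)

The characteristic polynomial is
  det(x·I − A) = x^4 - 20*x^3 + 150*x^2 - 500*x + 625 = (x - 5)^4

Eigenvalues and multiplicities (the geometric multiplicity of λ is n − rank(A − λI), which equals the number of Jordan blocks for λ):
  λ = 5: algebraic multiplicity = 4, geometric multiplicity = 3

Determining the block sizes for each eigenvalue:
  λ = 5: 3 blocks summing to 4 forces exactly one block of size 2 and the rest size 1 → block sizes [2, 1, 1]

Assembling the blocks gives a Jordan form
J =
  [5, 1, 0, 0]
  [0, 5, 0, 0]
  [0, 0, 5, 0]
  [0, 0, 0, 5]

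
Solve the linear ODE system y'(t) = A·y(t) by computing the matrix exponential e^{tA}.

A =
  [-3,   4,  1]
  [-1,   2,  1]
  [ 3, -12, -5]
e^{tA} =
  [-t*exp(-2*t) + exp(-2*t), 4*t*exp(-2*t), t*exp(-2*t)]
  [-t*exp(-2*t), 4*t*exp(-2*t) + exp(-2*t), t*exp(-2*t)]
  [3*t*exp(-2*t), -12*t*exp(-2*t), -3*t*exp(-2*t) + exp(-2*t)]

Strategy: write A = P · J · P⁻¹ where J is a Jordan canonical form, so e^{tA} = P · e^{tJ} · P⁻¹, and e^{tJ} can be computed block-by-block.

A has Jordan form
J =
  [-2,  1,  0]
  [ 0, -2,  0]
  [ 0,  0, -2]
(up to reordering of blocks).

Per-block formulas:
  For a 2×2 Jordan block J_2(-2): exp(t · J_2(-2)) = e^(-2t)·(I + t·N), where N is the 2×2 nilpotent shift.
  For a 1×1 block at λ = -2: exp(t · [-2]) = [e^(-2t)].

After assembling e^{tJ} and conjugating by P, we get:

e^{tA} =
  [-t*exp(-2*t) + exp(-2*t), 4*t*exp(-2*t), t*exp(-2*t)]
  [-t*exp(-2*t), 4*t*exp(-2*t) + exp(-2*t), t*exp(-2*t)]
  [3*t*exp(-2*t), -12*t*exp(-2*t), -3*t*exp(-2*t) + exp(-2*t)]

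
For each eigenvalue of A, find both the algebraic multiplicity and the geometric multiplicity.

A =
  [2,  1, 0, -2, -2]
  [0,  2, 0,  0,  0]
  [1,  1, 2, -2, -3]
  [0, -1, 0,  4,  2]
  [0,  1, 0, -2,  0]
λ = 2: alg = 5, geom = 3

Step 1 — factor the characteristic polynomial to read off the algebraic multiplicities:
  χ_A(x) = (x - 2)^5

Step 2 — compute geometric multiplicities via the rank-nullity identity g(λ) = n − rank(A − λI):
  rank(A − (2)·I) = 2, so dim ker(A − (2)·I) = n − 2 = 3

Summary:
  λ = 2: algebraic multiplicity = 5, geometric multiplicity = 3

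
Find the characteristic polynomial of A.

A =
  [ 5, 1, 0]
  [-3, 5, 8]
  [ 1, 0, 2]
x^3 - 12*x^2 + 48*x - 64

Expanding det(x·I − A) (e.g. by cofactor expansion or by noting that A is similar to its Jordan form J, which has the same characteristic polynomial as A) gives
  χ_A(x) = x^3 - 12*x^2 + 48*x - 64
which factors as (x - 4)^3. The eigenvalues (with algebraic multiplicities) are λ = 4 with multiplicity 3.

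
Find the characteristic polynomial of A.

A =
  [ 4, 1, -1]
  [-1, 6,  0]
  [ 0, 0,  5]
x^3 - 15*x^2 + 75*x - 125

Expanding det(x·I − A) (e.g. by cofactor expansion or by noting that A is similar to its Jordan form J, which has the same characteristic polynomial as A) gives
  χ_A(x) = x^3 - 15*x^2 + 75*x - 125
which factors as (x - 5)^3. The eigenvalues (with algebraic multiplicities) are λ = 5 with multiplicity 3.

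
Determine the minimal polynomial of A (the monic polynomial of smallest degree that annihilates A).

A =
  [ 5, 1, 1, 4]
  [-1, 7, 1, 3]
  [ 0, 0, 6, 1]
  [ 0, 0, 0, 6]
x^2 - 12*x + 36

The characteristic polynomial is χ_A(x) = (x - 6)^4, so the eigenvalues are known. The minimal polynomial is
  m_A(x) = Π_λ (x − λ)^{k_λ}
where k_λ is the size of the *largest* Jordan block for λ (equivalently, the smallest k with (A − λI)^k v = 0 for every generalised eigenvector v of λ).

  λ = 6: largest Jordan block has size 2, contributing (x − 6)^2

So m_A(x) = (x - 6)^2 = x^2 - 12*x + 36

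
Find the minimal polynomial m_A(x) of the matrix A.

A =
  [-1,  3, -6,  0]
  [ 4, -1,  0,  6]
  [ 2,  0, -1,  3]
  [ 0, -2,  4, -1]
x^2 + 2*x + 1

The characteristic polynomial is χ_A(x) = (x + 1)^4, so the eigenvalues are known. The minimal polynomial is
  m_A(x) = Π_λ (x − λ)^{k_λ}
where k_λ is the size of the *largest* Jordan block for λ (equivalently, the smallest k with (A − λI)^k v = 0 for every generalised eigenvector v of λ).

  λ = -1: largest Jordan block has size 2, contributing (x + 1)^2

So m_A(x) = (x + 1)^2 = x^2 + 2*x + 1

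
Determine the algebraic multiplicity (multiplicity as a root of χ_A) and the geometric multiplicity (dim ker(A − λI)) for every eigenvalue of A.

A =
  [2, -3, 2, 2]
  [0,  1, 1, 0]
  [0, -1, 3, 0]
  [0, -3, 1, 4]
λ = 2: alg = 3, geom = 1; λ = 4: alg = 1, geom = 1

Step 1 — factor the characteristic polynomial to read off the algebraic multiplicities:
  χ_A(x) = (x - 4)*(x - 2)^3

Step 2 — compute geometric multiplicities via the rank-nullity identity g(λ) = n − rank(A − λI):
  rank(A − (2)·I) = 3, so dim ker(A − (2)·I) = n − 3 = 1
  rank(A − (4)·I) = 3, so dim ker(A − (4)·I) = n − 3 = 1

Summary:
  λ = 2: algebraic multiplicity = 3, geometric multiplicity = 1
  λ = 4: algebraic multiplicity = 1, geometric multiplicity = 1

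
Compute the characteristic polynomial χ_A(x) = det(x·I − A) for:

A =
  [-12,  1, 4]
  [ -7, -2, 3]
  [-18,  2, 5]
x^3 + 9*x^2 + 27*x + 27

Expanding det(x·I − A) (e.g. by cofactor expansion or by noting that A is similar to its Jordan form J, which has the same characteristic polynomial as A) gives
  χ_A(x) = x^3 + 9*x^2 + 27*x + 27
which factors as (x + 3)^3. The eigenvalues (with algebraic multiplicities) are λ = -3 with multiplicity 3.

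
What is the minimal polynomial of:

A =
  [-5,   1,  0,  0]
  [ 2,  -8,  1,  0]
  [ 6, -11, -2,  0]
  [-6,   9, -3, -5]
x^3 + 15*x^2 + 75*x + 125

The characteristic polynomial is χ_A(x) = (x + 5)^4, so the eigenvalues are known. The minimal polynomial is
  m_A(x) = Π_λ (x − λ)^{k_λ}
where k_λ is the size of the *largest* Jordan block for λ (equivalently, the smallest k with (A − λI)^k v = 0 for every generalised eigenvector v of λ).

  λ = -5: largest Jordan block has size 3, contributing (x + 5)^3

So m_A(x) = (x + 5)^3 = x^3 + 15*x^2 + 75*x + 125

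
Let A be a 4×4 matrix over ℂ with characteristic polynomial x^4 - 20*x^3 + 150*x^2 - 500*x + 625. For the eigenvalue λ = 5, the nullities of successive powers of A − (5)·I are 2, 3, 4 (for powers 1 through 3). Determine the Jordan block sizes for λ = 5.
Block sizes for λ = 5: [3, 1]

From the dimensions of kernels of powers, the number of Jordan blocks of size at least j is d_j − d_{j−1} where d_j = dim ker(N^j) (with d_0 = 0). Computing the differences gives [2, 1, 1].
The number of blocks of size exactly k is (#blocks of size ≥ k) − (#blocks of size ≥ k + 1), so the partition is: 1 block(s) of size 1, 1 block(s) of size 3.
In nonincreasing order the block sizes are [3, 1].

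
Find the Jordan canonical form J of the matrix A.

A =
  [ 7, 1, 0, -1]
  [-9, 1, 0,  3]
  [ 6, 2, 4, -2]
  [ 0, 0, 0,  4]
J_2(4) ⊕ J_1(4) ⊕ J_1(4)

The characteristic polynomial is
  det(x·I − A) = x^4 - 16*x^3 + 96*x^2 - 256*x + 256 = (x - 4)^4

Eigenvalues and multiplicities (the geometric multiplicity of λ is n − rank(A − λI), which equals the number of Jordan blocks for λ):
  λ = 4: algebraic multiplicity = 4, geometric multiplicity = 3

Determining the block sizes for each eigenvalue:
  λ = 4: 3 blocks summing to 4 forces exactly one block of size 2 and the rest size 1 → block sizes [2, 1, 1]

Assembling the blocks gives a Jordan form
J =
  [4, 1, 0, 0]
  [0, 4, 0, 0]
  [0, 0, 4, 0]
  [0, 0, 0, 4]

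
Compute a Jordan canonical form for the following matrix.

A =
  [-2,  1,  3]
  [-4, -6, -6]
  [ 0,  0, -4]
J_2(-4) ⊕ J_1(-4)

The characteristic polynomial is
  det(x·I − A) = x^3 + 12*x^2 + 48*x + 64 = (x + 4)^3

Eigenvalues and multiplicities (the geometric multiplicity of λ is n − rank(A − λI), which equals the number of Jordan blocks for λ):
  λ = -4: algebraic multiplicity = 3, geometric multiplicity = 2

Determining the block sizes for each eigenvalue:
  λ = -4: 2 blocks summing to 3 forces exactly one block of size 2 and the rest size 1 → block sizes [2, 1]

Assembling the blocks gives a Jordan form
J =
  [-4,  1,  0]
  [ 0, -4,  0]
  [ 0,  0, -4]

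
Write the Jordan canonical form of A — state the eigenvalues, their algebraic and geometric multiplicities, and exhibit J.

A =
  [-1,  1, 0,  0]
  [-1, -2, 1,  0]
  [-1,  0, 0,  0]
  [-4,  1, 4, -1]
J_3(-1) ⊕ J_1(-1)

The characteristic polynomial is
  det(x·I − A) = x^4 + 4*x^3 + 6*x^2 + 4*x + 1 = (x + 1)^4

Eigenvalues and multiplicities (the geometric multiplicity of λ is n − rank(A − λI), which equals the number of Jordan blocks for λ):
  λ = -1: algebraic multiplicity = 4, geometric multiplicity = 2

Determining the block sizes for each eigenvalue:
  λ = -1: with am = 4 and gm = 2, the partition is not yet determined (e.g. several partitions of 4 into 2 parts exist). Let N = A − (-1)·I. Computing rank(N^1) = 2, rank(N^2) = 1, rank(N^3) = 0; the number of blocks of size ≥ j is rank(N^{j−1}) − rank(N^j), giving [2, 1, 1]. So we have 1 block(s) of size 3, 1 block(s) of size 1 → block sizes [3, 1]

Assembling the blocks gives a Jordan form
J =
  [-1,  1,  0,  0]
  [ 0, -1,  1,  0]
  [ 0,  0, -1,  0]
  [ 0,  0,  0, -1]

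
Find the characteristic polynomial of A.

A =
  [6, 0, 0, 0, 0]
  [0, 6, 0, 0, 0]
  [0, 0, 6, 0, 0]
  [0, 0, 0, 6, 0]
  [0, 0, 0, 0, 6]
x^5 - 30*x^4 + 360*x^3 - 2160*x^2 + 6480*x - 7776

Expanding det(x·I − A) (e.g. by cofactor expansion or by noting that A is similar to its Jordan form J, which has the same characteristic polynomial as A) gives
  χ_A(x) = x^5 - 30*x^4 + 360*x^3 - 2160*x^2 + 6480*x - 7776
which factors as (x - 6)^5. The eigenvalues (with algebraic multiplicities) are λ = 6 with multiplicity 5.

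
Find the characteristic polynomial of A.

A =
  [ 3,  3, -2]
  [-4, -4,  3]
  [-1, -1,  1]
x^3

Expanding det(x·I − A) (e.g. by cofactor expansion or by noting that A is similar to its Jordan form J, which has the same characteristic polynomial as A) gives
  χ_A(x) = x^3
which factors as x^3. The eigenvalues (with algebraic multiplicities) are λ = 0 with multiplicity 3.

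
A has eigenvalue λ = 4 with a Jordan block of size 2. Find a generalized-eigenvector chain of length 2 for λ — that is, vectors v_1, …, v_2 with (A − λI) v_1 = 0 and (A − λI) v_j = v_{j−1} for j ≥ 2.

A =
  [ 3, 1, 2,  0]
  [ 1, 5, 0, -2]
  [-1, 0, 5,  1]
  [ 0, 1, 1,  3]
A Jordan chain for λ = 4 of length 2:
v_1 = (-1, 1, -1, 0)ᵀ
v_2 = (1, 0, 0, 0)ᵀ

Let N = A − (4)·I. We want v_2 with N^2 v_2 = 0 but N^1 v_2 ≠ 0; then v_{j-1} := N · v_j for j = 2, …, 2.

Pick v_2 = (1, 0, 0, 0)ᵀ.
Then v_1 = N · v_2 = (-1, 1, -1, 0)ᵀ.

Sanity check: (A − (4)·I) v_1 = (0, 0, 0, 0)ᵀ = 0. ✓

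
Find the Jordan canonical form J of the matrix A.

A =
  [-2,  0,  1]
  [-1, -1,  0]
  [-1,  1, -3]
J_3(-2)

The characteristic polynomial is
  det(x·I − A) = x^3 + 6*x^2 + 12*x + 8 = (x + 2)^3

Eigenvalues and multiplicities (the geometric multiplicity of λ is n − rank(A − λI), which equals the number of Jordan blocks for λ):
  λ = -2: algebraic multiplicity = 3, geometric multiplicity = 1

Determining the block sizes for each eigenvalue:
  λ = -2: one block (gm = 1), so the single block has size am = 3 → block sizes [3]

Assembling the blocks gives a Jordan form
J =
  [-2,  1,  0]
  [ 0, -2,  1]
  [ 0,  0, -2]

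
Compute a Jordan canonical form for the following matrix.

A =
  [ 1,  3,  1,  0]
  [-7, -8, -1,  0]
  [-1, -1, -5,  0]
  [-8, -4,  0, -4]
J_3(-4) ⊕ J_1(-4)

The characteristic polynomial is
  det(x·I − A) = x^4 + 16*x^3 + 96*x^2 + 256*x + 256 = (x + 4)^4

Eigenvalues and multiplicities (the geometric multiplicity of λ is n − rank(A − λI), which equals the number of Jordan blocks for λ):
  λ = -4: algebraic multiplicity = 4, geometric multiplicity = 2

Determining the block sizes for each eigenvalue:
  λ = -4: with am = 4 and gm = 2, the partition is not yet determined (e.g. several partitions of 4 into 2 parts exist). Let N = A − (-4)·I. Computing rank(N^1) = 2, rank(N^2) = 1, rank(N^3) = 0; the number of blocks of size ≥ j is rank(N^{j−1}) − rank(N^j), giving [2, 1, 1]. So we have 1 block(s) of size 3, 1 block(s) of size 1 → block sizes [3, 1]

Assembling the blocks gives a Jordan form
J =
  [-4,  1,  0,  0]
  [ 0, -4,  1,  0]
  [ 0,  0, -4,  0]
  [ 0,  0,  0, -4]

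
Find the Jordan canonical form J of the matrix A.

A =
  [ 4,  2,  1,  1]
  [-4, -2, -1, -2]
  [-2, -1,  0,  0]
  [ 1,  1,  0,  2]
J_2(1) ⊕ J_2(1)

The characteristic polynomial is
  det(x·I − A) = x^4 - 4*x^3 + 6*x^2 - 4*x + 1 = (x - 1)^4

Eigenvalues and multiplicities (the geometric multiplicity of λ is n − rank(A − λI), which equals the number of Jordan blocks for λ):
  λ = 1: algebraic multiplicity = 4, geometric multiplicity = 2

Determining the block sizes for each eigenvalue:
  λ = 1: with am = 4 and gm = 2, the partition is not yet determined (e.g. several partitions of 4 into 2 parts exist). Let N = A − (1)·I. Computing rank(N^1) = 2, rank(N^2) = 0; the number of blocks of size ≥ j is rank(N^{j−1}) − rank(N^j), giving [2, 2]. So we have 2 block(s) of size 2 → block sizes [2, 2]

Assembling the blocks gives a Jordan form
J =
  [1, 1, 0, 0]
  [0, 1, 0, 0]
  [0, 0, 1, 1]
  [0, 0, 0, 1]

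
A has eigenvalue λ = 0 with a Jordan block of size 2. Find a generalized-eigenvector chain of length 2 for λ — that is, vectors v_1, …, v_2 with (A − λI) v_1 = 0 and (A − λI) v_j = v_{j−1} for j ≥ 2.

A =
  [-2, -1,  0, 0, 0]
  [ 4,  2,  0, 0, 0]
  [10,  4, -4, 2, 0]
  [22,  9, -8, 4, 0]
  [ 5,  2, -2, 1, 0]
A Jordan chain for λ = 0 of length 2:
v_1 = (-2, 4, 10, 22, 5)ᵀ
v_2 = (1, 0, 0, 0, 0)ᵀ

Let N = A − (0)·I. We want v_2 with N^2 v_2 = 0 but N^1 v_2 ≠ 0; then v_{j-1} := N · v_j for j = 2, …, 2.

Pick v_2 = (1, 0, 0, 0, 0)ᵀ.
Then v_1 = N · v_2 = (-2, 4, 10, 22, 5)ᵀ.

Sanity check: (A − (0)·I) v_1 = (0, 0, 0, 0, 0)ᵀ = 0. ✓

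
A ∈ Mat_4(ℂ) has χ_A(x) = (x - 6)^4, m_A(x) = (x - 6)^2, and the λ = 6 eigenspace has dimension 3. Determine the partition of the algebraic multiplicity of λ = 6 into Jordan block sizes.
Block sizes for λ = 6: [2, 1, 1]

Step 1 — from the characteristic polynomial, algebraic multiplicity of λ = 6 is 4. From dim ker(A − (6)·I) = 3, there are exactly 3 Jordan blocks for λ = 6.
Step 2 — from the minimal polynomial, the factor (x − 6)^2 tells us the largest block for λ = 6 has size 2.
Step 3 — with total size 4, 3 blocks, and largest block 2, the block sizes (in nonincreasing order) are [2, 1, 1].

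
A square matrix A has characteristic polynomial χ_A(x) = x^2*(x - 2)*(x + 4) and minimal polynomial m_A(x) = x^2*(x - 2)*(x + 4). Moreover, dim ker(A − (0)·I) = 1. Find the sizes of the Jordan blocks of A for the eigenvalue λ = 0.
Block sizes for λ = 0: [2]

Step 1 — from the characteristic polynomial, algebraic multiplicity of λ = 0 is 2. From dim ker(A − (0)·I) = 1, there are exactly 1 Jordan blocks for λ = 0.
Step 2 — from the minimal polynomial, the factor (x − 0)^2 tells us the largest block for λ = 0 has size 2.
Step 3 — with total size 2, 1 blocks, and largest block 2, the block sizes (in nonincreasing order) are [2].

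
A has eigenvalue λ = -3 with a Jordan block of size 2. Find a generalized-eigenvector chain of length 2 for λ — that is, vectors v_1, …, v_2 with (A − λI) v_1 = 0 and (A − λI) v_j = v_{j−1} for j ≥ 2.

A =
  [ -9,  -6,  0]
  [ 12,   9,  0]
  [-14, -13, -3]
A Jordan chain for λ = -3 of length 2:
v_1 = (0, 0, -1)ᵀ
v_2 = (1, -1, 0)ᵀ

Let N = A − (-3)·I. We want v_2 with N^2 v_2 = 0 but N^1 v_2 ≠ 0; then v_{j-1} := N · v_j for j = 2, …, 2.

Pick v_2 = (1, -1, 0)ᵀ.
Then v_1 = N · v_2 = (0, 0, -1)ᵀ.

Sanity check: (A − (-3)·I) v_1 = (0, 0, 0)ᵀ = 0. ✓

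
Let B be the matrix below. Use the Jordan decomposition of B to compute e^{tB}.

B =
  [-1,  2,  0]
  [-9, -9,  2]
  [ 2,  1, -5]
e^{tB} =
  [-t^2*exp(-5*t) + 4*t*exp(-5*t) + exp(-5*t), 2*t*exp(-5*t), 2*t^2*exp(-5*t)]
  [2*t^2*exp(-5*t) - 9*t*exp(-5*t), -4*t*exp(-5*t) + exp(-5*t), -4*t^2*exp(-5*t) + 2*t*exp(-5*t)]
  [-t^2*exp(-5*t)/2 + 2*t*exp(-5*t), t*exp(-5*t), t^2*exp(-5*t) + exp(-5*t)]

Strategy: write B = P · J · P⁻¹ where J is a Jordan canonical form, so e^{tB} = P · e^{tJ} · P⁻¹, and e^{tJ} can be computed block-by-block.

B has Jordan form
J =
  [-5,  1,  0]
  [ 0, -5,  1]
  [ 0,  0, -5]
(up to reordering of blocks).

Per-block formulas:
  For a 3×3 Jordan block J_3(-5): exp(t · J_3(-5)) = e^(-5t)·(I + t·N + (t^2/2)·N^2), where N is the 3×3 nilpotent shift.

After assembling e^{tJ} and conjugating by P, we get:

e^{tB} =
  [-t^2*exp(-5*t) + 4*t*exp(-5*t) + exp(-5*t), 2*t*exp(-5*t), 2*t^2*exp(-5*t)]
  [2*t^2*exp(-5*t) - 9*t*exp(-5*t), -4*t*exp(-5*t) + exp(-5*t), -4*t^2*exp(-5*t) + 2*t*exp(-5*t)]
  [-t^2*exp(-5*t)/2 + 2*t*exp(-5*t), t*exp(-5*t), t^2*exp(-5*t) + exp(-5*t)]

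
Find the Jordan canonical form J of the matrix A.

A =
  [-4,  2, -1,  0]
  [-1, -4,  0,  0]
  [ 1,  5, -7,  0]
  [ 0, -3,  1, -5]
J_3(-5) ⊕ J_1(-5)

The characteristic polynomial is
  det(x·I − A) = x^4 + 20*x^3 + 150*x^2 + 500*x + 625 = (x + 5)^4

Eigenvalues and multiplicities (the geometric multiplicity of λ is n − rank(A − λI), which equals the number of Jordan blocks for λ):
  λ = -5: algebraic multiplicity = 4, geometric multiplicity = 2

Determining the block sizes for each eigenvalue:
  λ = -5: with am = 4 and gm = 2, the partition is not yet determined (e.g. several partitions of 4 into 2 parts exist). Let N = A − (-5)·I. Computing rank(N^1) = 2, rank(N^2) = 1, rank(N^3) = 0; the number of blocks of size ≥ j is rank(N^{j−1}) − rank(N^j), giving [2, 1, 1]. So we have 1 block(s) of size 3, 1 block(s) of size 1 → block sizes [3, 1]

Assembling the blocks gives a Jordan form
J =
  [-5,  1,  0,  0]
  [ 0, -5,  1,  0]
  [ 0,  0, -5,  0]
  [ 0,  0,  0, -5]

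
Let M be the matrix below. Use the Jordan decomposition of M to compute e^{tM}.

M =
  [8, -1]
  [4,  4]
e^{tM} =
  [2*t*exp(6*t) + exp(6*t), -t*exp(6*t)]
  [4*t*exp(6*t), -2*t*exp(6*t) + exp(6*t)]

Strategy: write M = P · J · P⁻¹ where J is a Jordan canonical form, so e^{tM} = P · e^{tJ} · P⁻¹, and e^{tJ} can be computed block-by-block.

M has Jordan form
J =
  [6, 1]
  [0, 6]
(up to reordering of blocks).

Per-block formulas:
  For a 2×2 Jordan block J_2(6): exp(t · J_2(6)) = e^(6t)·(I + t·N), where N is the 2×2 nilpotent shift.

After assembling e^{tJ} and conjugating by P, we get:

e^{tM} =
  [2*t*exp(6*t) + exp(6*t), -t*exp(6*t)]
  [4*t*exp(6*t), -2*t*exp(6*t) + exp(6*t)]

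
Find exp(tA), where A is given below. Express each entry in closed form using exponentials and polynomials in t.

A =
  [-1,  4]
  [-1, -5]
e^{tA} =
  [2*t*exp(-3*t) + exp(-3*t), 4*t*exp(-3*t)]
  [-t*exp(-3*t), -2*t*exp(-3*t) + exp(-3*t)]

Strategy: write A = P · J · P⁻¹ where J is a Jordan canonical form, so e^{tA} = P · e^{tJ} · P⁻¹, and e^{tJ} can be computed block-by-block.

A has Jordan form
J =
  [-3,  1]
  [ 0, -3]
(up to reordering of blocks).

Per-block formulas:
  For a 2×2 Jordan block J_2(-3): exp(t · J_2(-3)) = e^(-3t)·(I + t·N), where N is the 2×2 nilpotent shift.

After assembling e^{tJ} and conjugating by P, we get:

e^{tA} =
  [2*t*exp(-3*t) + exp(-3*t), 4*t*exp(-3*t)]
  [-t*exp(-3*t), -2*t*exp(-3*t) + exp(-3*t)]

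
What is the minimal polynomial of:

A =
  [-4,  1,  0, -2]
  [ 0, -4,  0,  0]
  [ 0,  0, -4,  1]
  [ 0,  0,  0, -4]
x^2 + 8*x + 16

The characteristic polynomial is χ_A(x) = (x + 4)^4, so the eigenvalues are known. The minimal polynomial is
  m_A(x) = Π_λ (x − λ)^{k_λ}
where k_λ is the size of the *largest* Jordan block for λ (equivalently, the smallest k with (A − λI)^k v = 0 for every generalised eigenvector v of λ).

  λ = -4: largest Jordan block has size 2, contributing (x + 4)^2

So m_A(x) = (x + 4)^2 = x^2 + 8*x + 16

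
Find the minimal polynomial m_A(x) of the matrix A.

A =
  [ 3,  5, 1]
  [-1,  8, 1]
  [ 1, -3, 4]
x^3 - 15*x^2 + 75*x - 125

The characteristic polynomial is χ_A(x) = (x - 5)^3, so the eigenvalues are known. The minimal polynomial is
  m_A(x) = Π_λ (x − λ)^{k_λ}
where k_λ is the size of the *largest* Jordan block for λ (equivalently, the smallest k with (A − λI)^k v = 0 for every generalised eigenvector v of λ).

  λ = 5: largest Jordan block has size 3, contributing (x − 5)^3

So m_A(x) = (x - 5)^3 = x^3 - 15*x^2 + 75*x - 125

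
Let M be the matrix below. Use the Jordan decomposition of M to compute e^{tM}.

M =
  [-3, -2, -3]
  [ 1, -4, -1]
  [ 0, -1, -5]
e^{tM} =
  [-t^2*exp(-4*t)/2 + t*exp(-4*t) + exp(-4*t), t^2*exp(-4*t)/2 - 2*t*exp(-4*t), t^2*exp(-4*t) - 3*t*exp(-4*t)]
  [t^2*exp(-4*t)/2 + t*exp(-4*t), -t^2*exp(-4*t)/2 + exp(-4*t), -t^2*exp(-4*t) - t*exp(-4*t)]
  [-t^2*exp(-4*t)/2, t^2*exp(-4*t)/2 - t*exp(-4*t), t^2*exp(-4*t) - t*exp(-4*t) + exp(-4*t)]

Strategy: write M = P · J · P⁻¹ where J is a Jordan canonical form, so e^{tM} = P · e^{tJ} · P⁻¹, and e^{tJ} can be computed block-by-block.

M has Jordan form
J =
  [-4,  1,  0]
  [ 0, -4,  1]
  [ 0,  0, -4]
(up to reordering of blocks).

Per-block formulas:
  For a 3×3 Jordan block J_3(-4): exp(t · J_3(-4)) = e^(-4t)·(I + t·N + (t^2/2)·N^2), where N is the 3×3 nilpotent shift.

After assembling e^{tJ} and conjugating by P, we get:

e^{tM} =
  [-t^2*exp(-4*t)/2 + t*exp(-4*t) + exp(-4*t), t^2*exp(-4*t)/2 - 2*t*exp(-4*t), t^2*exp(-4*t) - 3*t*exp(-4*t)]
  [t^2*exp(-4*t)/2 + t*exp(-4*t), -t^2*exp(-4*t)/2 + exp(-4*t), -t^2*exp(-4*t) - t*exp(-4*t)]
  [-t^2*exp(-4*t)/2, t^2*exp(-4*t)/2 - t*exp(-4*t), t^2*exp(-4*t) - t*exp(-4*t) + exp(-4*t)]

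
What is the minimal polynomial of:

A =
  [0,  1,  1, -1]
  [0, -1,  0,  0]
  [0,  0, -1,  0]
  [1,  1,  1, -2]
x^2 + 2*x + 1

The characteristic polynomial is χ_A(x) = (x + 1)^4, so the eigenvalues are known. The minimal polynomial is
  m_A(x) = Π_λ (x − λ)^{k_λ}
where k_λ is the size of the *largest* Jordan block for λ (equivalently, the smallest k with (A − λI)^k v = 0 for every generalised eigenvector v of λ).

  λ = -1: largest Jordan block has size 2, contributing (x + 1)^2

So m_A(x) = (x + 1)^2 = x^2 + 2*x + 1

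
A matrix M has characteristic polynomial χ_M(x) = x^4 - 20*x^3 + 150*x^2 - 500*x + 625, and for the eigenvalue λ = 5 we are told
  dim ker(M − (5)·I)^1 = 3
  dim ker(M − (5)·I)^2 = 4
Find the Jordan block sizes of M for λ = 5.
Block sizes for λ = 5: [2, 1, 1]

From the dimensions of kernels of powers, the number of Jordan blocks of size at least j is d_j − d_{j−1} where d_j = dim ker(N^j) (with d_0 = 0). Computing the differences gives [3, 1].
The number of blocks of size exactly k is (#blocks of size ≥ k) − (#blocks of size ≥ k + 1), so the partition is: 2 block(s) of size 1, 1 block(s) of size 2.
In nonincreasing order the block sizes are [2, 1, 1].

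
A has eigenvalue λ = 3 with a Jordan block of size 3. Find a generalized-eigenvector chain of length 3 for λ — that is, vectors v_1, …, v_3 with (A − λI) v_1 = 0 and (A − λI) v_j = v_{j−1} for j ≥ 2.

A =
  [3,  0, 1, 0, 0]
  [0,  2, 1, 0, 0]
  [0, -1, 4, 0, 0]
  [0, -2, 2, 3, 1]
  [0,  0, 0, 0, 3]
A Jordan chain for λ = 3 of length 3:
v_1 = (-1, 0, 0, 0, 0)ᵀ
v_2 = (0, -1, -1, -2, 0)ᵀ
v_3 = (0, 1, 0, 0, 0)ᵀ

Let N = A − (3)·I. We want v_3 with N^3 v_3 = 0 but N^2 v_3 ≠ 0; then v_{j-1} := N · v_j for j = 3, …, 2.

Pick v_3 = (0, 1, 0, 0, 0)ᵀ.
Then v_2 = N · v_3 = (0, -1, -1, -2, 0)ᵀ.
Then v_1 = N · v_2 = (-1, 0, 0, 0, 0)ᵀ.

Sanity check: (A − (3)·I) v_1 = (0, 0, 0, 0, 0)ᵀ = 0. ✓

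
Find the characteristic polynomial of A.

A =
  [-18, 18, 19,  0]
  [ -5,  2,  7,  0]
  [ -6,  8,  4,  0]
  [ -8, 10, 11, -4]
x^4 + 16*x^3 + 96*x^2 + 256*x + 256

Expanding det(x·I − A) (e.g. by cofactor expansion or by noting that A is similar to its Jordan form J, which has the same characteristic polynomial as A) gives
  χ_A(x) = x^4 + 16*x^3 + 96*x^2 + 256*x + 256
which factors as (x + 4)^4. The eigenvalues (with algebraic multiplicities) are λ = -4 with multiplicity 4.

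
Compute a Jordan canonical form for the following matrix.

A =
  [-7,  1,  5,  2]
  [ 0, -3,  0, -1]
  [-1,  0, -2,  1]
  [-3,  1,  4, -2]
J_2(-4) ⊕ J_2(-3)

The characteristic polynomial is
  det(x·I − A) = x^4 + 14*x^3 + 73*x^2 + 168*x + 144 = (x + 3)^2*(x + 4)^2

Eigenvalues and multiplicities (the geometric multiplicity of λ is n − rank(A − λI), which equals the number of Jordan blocks for λ):
  λ = -4: algebraic multiplicity = 2, geometric multiplicity = 1
  λ = -3: algebraic multiplicity = 2, geometric multiplicity = 1

Determining the block sizes for each eigenvalue:
  λ = -4: one block (gm = 1), so the single block has size am = 2 → block sizes [2]
  λ = -3: one block (gm = 1), so the single block has size am = 2 → block sizes [2]

Assembling the blocks gives a Jordan form
J =
  [-4,  1,  0,  0]
  [ 0, -4,  0,  0]
  [ 0,  0, -3,  1]
  [ 0,  0,  0, -3]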